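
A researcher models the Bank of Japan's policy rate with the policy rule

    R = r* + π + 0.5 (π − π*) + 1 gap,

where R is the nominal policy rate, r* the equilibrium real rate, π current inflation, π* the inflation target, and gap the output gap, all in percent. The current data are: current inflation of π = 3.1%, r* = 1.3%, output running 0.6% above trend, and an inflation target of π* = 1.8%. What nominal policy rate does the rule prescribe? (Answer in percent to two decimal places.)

5.65%

Output 0.6% above potential → gap = 0.6.
R = 1.3 + 3.1 + 0.5 × (3.1 − 1.8) + 1 × 0.6
   = 1.3 + 3.1 + 0.65 + 0.6 = 5.65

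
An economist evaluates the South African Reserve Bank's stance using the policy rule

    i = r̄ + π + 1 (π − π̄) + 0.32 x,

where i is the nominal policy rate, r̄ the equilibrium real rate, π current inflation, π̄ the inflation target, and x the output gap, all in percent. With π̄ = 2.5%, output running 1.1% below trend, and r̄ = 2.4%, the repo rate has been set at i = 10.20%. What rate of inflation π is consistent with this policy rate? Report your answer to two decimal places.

5.33%

Output 1.1% below potential → x = -1.1.
Collecting π: i = r̄ + (1 + 1) π − 1 π̄ + 0.32 x
2 π = 10.20 − 2.4 + 1 × 2.5 − 0.32 × (-1.1) = 10.652
π = 10.652 / 2 = 5.33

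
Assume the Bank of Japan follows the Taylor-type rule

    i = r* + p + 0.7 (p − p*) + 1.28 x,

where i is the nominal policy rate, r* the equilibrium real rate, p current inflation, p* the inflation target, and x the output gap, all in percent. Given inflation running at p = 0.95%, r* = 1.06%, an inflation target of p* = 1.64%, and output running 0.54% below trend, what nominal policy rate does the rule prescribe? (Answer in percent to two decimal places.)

Output 0.54% below potential → x = -0.54.
i = 1.06 + 0.95 + 0.7 × (0.95 − 1.64) + 1.28 × (-0.54)
   = 1.06 + 0.95 − 0.483 − 0.6912 = 0.84

0.84%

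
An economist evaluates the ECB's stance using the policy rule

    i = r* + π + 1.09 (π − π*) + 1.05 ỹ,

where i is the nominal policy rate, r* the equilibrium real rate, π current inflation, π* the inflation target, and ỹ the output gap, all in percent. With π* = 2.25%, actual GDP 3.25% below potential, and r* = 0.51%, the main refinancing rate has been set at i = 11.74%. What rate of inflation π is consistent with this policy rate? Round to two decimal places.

Output 3.25% below potential → ỹ = -3.25.
Collecting π: i = r* + (1 + 1.09) π − 1.09 π* + 1.05 ỹ
2.09 π = 11.74 − 0.51 + 1.09 × 2.25 − 1.05 × (-3.25) = 17.095
π = 17.095 / 2.09 = 8.18

8.18%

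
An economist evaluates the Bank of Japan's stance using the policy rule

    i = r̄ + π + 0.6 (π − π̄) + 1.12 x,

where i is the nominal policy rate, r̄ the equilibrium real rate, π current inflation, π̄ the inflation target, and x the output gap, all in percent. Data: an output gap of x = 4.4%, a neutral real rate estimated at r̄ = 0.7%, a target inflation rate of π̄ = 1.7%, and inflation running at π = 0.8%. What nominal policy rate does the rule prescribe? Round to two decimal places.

5.89%

i = 0.7 + 0.8 + 0.6 × (0.8 − 1.7) + 1.12 × 4.4
   = 0.7 + 0.8 − 0.54 + 4.928 = 5.89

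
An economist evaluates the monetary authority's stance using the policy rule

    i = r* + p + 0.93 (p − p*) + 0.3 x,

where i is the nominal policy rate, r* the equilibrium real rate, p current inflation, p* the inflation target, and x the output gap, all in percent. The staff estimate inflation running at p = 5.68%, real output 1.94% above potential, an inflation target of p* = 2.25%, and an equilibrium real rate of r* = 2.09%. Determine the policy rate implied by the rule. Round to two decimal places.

Output 1.94% above potential → x = 1.94.
i = 2.09 + 5.68 + 0.93 × (5.68 − 2.25) + 0.3 × 1.94
   = 2.09 + 5.68 + 3.1899 + 0.582 = 11.54

11.54%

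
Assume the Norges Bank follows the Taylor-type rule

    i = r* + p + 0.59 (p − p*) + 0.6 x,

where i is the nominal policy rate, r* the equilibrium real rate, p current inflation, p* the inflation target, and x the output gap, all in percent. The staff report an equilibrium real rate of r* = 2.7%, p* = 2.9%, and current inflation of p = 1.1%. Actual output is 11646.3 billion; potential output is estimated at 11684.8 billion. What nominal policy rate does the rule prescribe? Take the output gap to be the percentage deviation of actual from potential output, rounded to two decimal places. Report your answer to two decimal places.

2.54%

Output gap = 100 × (11646.3 − 11684.8) / 11684.8 = -0.33%.
i = 2.70 + 1.10 + 0.59 × (1.10 − 2.90) + 0.6 × (-0.33)
   = 2.70 + 1.1 − 1.062 − 0.198 = 2.54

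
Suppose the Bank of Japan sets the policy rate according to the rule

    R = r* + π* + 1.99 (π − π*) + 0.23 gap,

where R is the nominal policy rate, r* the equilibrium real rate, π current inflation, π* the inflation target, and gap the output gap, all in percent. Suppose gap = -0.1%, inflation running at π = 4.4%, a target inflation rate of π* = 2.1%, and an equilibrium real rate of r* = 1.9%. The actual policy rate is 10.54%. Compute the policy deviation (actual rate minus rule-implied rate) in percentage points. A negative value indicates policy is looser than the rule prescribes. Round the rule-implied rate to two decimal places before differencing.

1.99 pp

R = 1.9 + 2.1 + 1.99 × (4.4 − 2.1) + 0.23 × (-0.1)
   = 1.9 + 2.1 + 4.577 − 0.023 = 8.55
Deviation = 10.54 − 8.55 = 1.99 pp.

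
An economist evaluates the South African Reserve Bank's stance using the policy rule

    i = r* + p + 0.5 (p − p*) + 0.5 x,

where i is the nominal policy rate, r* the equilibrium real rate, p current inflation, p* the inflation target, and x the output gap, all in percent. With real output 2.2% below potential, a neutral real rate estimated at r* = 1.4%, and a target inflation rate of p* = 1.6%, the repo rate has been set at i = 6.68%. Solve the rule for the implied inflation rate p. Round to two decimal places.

Output 2.2% below potential → x = -2.2.
Collecting p: i = r* + (1 + 0.5) p − 0.5 p* + 0.5 x
1.5 p = 6.68 − 1.4 + 0.5 × 1.6 − 0.5 × (-2.2) = 7.18
p = 7.18 / 1.5 = 4.79

4.79%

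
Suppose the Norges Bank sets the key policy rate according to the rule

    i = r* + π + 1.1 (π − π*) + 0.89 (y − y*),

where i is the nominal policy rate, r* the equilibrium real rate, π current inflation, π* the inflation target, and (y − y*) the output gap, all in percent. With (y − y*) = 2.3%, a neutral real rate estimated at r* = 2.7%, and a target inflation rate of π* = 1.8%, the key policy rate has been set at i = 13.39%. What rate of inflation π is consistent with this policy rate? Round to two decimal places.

5.06%

Collecting π: i = r* + (1 + 1.1) π − 1.1 π* + 0.89 (y − y*)
2.1 π = 13.39 − 2.7 + 1.1 × 1.8 − 0.89 × 2.3 = 10.623
π = 10.623 / 2.1 = 5.06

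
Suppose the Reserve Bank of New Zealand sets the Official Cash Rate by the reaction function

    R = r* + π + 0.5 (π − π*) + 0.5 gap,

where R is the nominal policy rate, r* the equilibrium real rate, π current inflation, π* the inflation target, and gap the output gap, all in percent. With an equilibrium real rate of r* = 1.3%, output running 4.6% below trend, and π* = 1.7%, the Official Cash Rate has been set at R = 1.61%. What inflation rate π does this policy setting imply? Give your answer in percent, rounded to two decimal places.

Output 4.6% below potential → gap = -4.6.
Collecting π: R = r* + (1 + 0.5) π − 0.5 π* + 0.5 gap
1.5 π = 1.61 − 1.3 + 0.5 × 1.7 − 0.5 × (-4.6) = 3.46
π = 3.46 / 1.5 = 2.31

2.31%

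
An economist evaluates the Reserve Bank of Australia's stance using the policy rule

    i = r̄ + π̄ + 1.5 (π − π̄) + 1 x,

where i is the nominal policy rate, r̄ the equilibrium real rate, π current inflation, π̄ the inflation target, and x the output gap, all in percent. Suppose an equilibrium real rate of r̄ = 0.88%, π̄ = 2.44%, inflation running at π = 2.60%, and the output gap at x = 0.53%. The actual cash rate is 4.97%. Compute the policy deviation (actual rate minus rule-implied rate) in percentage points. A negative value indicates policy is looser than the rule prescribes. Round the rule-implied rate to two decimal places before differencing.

0.88 pp

i = 0.88 + 2.44 + 1.5 × (2.60 − 2.44) + 1 × 0.53
   = 0.88 + 2.44 + 0.24 + 0.53 = 4.09
Deviation = 4.97 − 4.09 = 0.88 pp.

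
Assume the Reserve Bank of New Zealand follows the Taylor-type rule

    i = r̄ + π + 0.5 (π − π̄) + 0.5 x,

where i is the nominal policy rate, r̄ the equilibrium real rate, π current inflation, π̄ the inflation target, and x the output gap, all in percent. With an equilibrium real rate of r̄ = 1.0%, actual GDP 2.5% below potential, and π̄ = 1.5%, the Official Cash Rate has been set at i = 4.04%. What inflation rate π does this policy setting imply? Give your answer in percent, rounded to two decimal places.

Output 2.5% below potential → x = -2.5.
Collecting π: i = r̄ + (1 + 0.5) π − 0.5 π̄ + 0.5 x
1.5 π = 4.04 − 1.0 + 0.5 × 1.5 − 0.5 × (-2.5) = 5.04
π = 5.04 / 1.5 = 3.36

3.36%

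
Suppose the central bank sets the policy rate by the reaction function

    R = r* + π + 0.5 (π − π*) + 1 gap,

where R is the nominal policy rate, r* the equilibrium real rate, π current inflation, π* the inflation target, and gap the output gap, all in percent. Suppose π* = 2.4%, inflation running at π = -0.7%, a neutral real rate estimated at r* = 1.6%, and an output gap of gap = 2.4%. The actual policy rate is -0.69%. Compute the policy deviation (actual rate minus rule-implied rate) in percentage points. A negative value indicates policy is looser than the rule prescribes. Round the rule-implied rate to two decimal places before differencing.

-2.44 pp

R = 1.6 + (-0.7) + 0.5 × (-0.7 − 2.4) + 1 × 2.4
   = 1.6 − 0.7 − 1.55 + 2.4 = 1.75
Deviation = -0.69 − 1.75 = -2.44 pp.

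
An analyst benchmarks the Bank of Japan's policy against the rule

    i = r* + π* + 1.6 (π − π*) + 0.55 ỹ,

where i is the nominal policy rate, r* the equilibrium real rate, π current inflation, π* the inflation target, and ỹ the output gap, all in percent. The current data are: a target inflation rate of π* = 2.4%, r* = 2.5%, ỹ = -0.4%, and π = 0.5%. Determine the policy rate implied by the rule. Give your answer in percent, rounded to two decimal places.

i = 2.5 + 2.4 + 1.6 × (0.5 − 2.4) + 0.55 × (-0.4)
   = 2.5 + 2.4 − 3.04 − 0.22 = 1.64

1.64%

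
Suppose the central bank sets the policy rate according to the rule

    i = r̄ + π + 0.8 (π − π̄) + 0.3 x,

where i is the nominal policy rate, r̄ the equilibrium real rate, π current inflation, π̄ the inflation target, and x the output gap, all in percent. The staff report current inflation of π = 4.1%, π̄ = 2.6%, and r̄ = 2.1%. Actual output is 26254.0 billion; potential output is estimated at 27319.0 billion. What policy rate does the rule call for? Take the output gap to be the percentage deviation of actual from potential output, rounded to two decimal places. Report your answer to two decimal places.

Output gap = 100 × (26254.0 − 27319.0) / 27319.0 = -3.90%.
i = 2.10 + 4.10 + 0.8 × (4.10 − 2.60) + 0.3 × (-3.90)
   = 2.10 + 4.1 + 1.2 − 1.17 = 6.23

6.23%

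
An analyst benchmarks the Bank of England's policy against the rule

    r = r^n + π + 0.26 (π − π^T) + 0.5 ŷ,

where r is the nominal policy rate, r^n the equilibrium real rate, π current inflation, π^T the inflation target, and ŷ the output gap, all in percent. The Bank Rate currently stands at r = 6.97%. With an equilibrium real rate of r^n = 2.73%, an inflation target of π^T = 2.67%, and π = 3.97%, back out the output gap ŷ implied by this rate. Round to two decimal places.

-0.14%

0.5 ŷ = 6.97 − 2.73 − 3.97 − 0.26 × (3.97 − 2.67) = -0.068
ŷ = -0.068 / 0.5 = -0.14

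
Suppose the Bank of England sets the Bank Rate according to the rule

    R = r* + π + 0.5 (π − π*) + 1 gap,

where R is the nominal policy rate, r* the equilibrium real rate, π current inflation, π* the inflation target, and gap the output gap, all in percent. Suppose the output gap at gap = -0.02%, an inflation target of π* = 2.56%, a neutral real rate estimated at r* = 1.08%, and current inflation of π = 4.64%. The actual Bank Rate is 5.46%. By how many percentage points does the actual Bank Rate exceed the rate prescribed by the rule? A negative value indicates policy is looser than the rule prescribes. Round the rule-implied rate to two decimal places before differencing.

R = 1.08 + 4.64 + 0.5 × (4.64 − 2.56) + 1 × (-0.02)
   = 1.08 + 4.64 + 1.04 − 0.02 = 6.74
Deviation = 5.46 − 6.74 = -1.28 pp.

-1.28 pp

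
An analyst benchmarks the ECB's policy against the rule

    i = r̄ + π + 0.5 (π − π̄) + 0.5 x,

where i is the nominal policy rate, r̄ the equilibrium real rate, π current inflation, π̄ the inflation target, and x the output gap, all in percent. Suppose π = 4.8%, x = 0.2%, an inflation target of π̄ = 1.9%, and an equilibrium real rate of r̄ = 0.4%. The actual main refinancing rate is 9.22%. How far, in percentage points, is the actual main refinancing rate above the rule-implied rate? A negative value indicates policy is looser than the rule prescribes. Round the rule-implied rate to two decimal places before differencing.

2.47 pp

i = 0.4 + 4.8 + 0.5 × (4.8 − 1.9) + 0.5 × 0.2
   = 0.4 + 4.8 + 1.45 + 0.1 = 6.75
Deviation = 9.22 − 6.75 = 2.47 pp.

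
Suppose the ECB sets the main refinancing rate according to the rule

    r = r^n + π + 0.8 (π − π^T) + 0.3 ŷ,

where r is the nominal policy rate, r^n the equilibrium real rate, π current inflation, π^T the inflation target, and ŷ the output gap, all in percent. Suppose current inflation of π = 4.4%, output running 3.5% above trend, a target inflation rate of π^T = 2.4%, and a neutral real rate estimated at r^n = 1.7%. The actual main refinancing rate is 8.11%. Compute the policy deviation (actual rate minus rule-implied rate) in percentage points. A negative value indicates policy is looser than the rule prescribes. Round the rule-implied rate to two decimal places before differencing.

-0.64 pp

Output 3.5% above potential → ŷ = 3.5.
r = 1.7 + 4.4 + 0.8 × (4.4 − 2.4) + 0.3 × 3.5
   = 1.7 + 4.4 + 1.6 + 1.05 = 8.75
Deviation = 8.11 − 8.75 = -0.64 pp.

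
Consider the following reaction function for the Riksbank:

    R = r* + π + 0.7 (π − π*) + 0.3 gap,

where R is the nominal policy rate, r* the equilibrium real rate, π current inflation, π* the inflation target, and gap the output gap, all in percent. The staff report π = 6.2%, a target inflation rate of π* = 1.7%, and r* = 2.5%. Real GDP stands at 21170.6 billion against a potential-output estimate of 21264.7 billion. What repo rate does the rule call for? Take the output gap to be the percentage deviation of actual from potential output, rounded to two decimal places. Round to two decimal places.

Output gap = 100 × (21170.6 − 21264.7) / 21264.7 = -0.44%.
R = 2.50 + 6.20 + 0.7 × (6.20 − 1.70) + 0.3 × (-0.44)
   = 2.50 + 6.2 + 3.15 − 0.132 = 11.72

11.72%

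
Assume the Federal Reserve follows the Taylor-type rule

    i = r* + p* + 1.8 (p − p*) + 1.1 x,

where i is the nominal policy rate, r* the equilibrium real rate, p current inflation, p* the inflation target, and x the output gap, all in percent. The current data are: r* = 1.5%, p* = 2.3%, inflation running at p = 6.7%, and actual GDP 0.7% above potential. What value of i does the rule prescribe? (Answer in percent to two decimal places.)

Output 0.7% above potential → x = 0.7.
i = 1.5 + 2.3 + 1.8 × (6.7 − 2.3) + 1.1 × 0.7
   = 1.5 + 2.3 + 7.92 + 0.77 = 12.49

12.49%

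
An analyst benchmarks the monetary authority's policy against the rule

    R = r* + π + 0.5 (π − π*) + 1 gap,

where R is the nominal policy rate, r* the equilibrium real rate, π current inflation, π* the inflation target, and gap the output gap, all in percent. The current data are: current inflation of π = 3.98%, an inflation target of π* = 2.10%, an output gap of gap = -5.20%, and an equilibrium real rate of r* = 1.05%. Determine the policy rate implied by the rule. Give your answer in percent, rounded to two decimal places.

0.77%

R = 1.05 + 3.98 + 0.5 × (3.98 − 2.10) + 1 × (-5.20)
   = 1.05 + 3.98 + 0.94 − 5.2 = 0.77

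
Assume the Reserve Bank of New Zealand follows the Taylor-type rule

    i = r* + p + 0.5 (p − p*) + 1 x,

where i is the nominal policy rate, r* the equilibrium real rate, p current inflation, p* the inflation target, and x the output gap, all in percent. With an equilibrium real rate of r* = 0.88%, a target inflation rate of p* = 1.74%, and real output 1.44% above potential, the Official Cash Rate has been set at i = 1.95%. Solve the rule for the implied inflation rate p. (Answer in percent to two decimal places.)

0.33%

Output 1.44% above potential → x = 1.44.
Collecting p: i = r* + (1 + 0.5) p − 0.5 p* + 1 x
1.5 p = 1.95 − 0.88 + 0.5 × 1.74 − 1 × 1.44 = 0.5
p = 0.5 / 1.5 = 0.33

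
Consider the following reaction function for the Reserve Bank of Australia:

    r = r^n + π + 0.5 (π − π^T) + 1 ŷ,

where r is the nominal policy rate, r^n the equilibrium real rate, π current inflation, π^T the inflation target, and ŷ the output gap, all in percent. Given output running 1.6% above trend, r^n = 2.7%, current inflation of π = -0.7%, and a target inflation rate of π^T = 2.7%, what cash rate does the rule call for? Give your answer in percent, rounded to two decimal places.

1.90%

Output 1.6% above potential → ŷ = 1.6.
r = 2.7 + (-0.7) + 0.5 × (-0.7 − 2.7) + 1 × 1.6
   = 2.7 − 0.7 − 1.7 + 1.6 = 1.90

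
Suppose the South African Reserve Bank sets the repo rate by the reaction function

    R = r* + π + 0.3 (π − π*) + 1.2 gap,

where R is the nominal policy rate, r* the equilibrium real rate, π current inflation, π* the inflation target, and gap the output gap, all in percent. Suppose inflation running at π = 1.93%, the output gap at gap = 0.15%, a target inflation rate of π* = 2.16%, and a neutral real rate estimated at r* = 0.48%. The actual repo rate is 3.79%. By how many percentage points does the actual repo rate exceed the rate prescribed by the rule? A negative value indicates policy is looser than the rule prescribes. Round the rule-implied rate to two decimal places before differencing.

R = 0.48 + 1.93 + 0.3 × (1.93 − 2.16) + 1.2 × 0.15
   = 0.48 + 1.93 − 0.069 + 0.18 = 2.52
Deviation = 3.79 − 2.52 = 1.27 pp.

1.27 pp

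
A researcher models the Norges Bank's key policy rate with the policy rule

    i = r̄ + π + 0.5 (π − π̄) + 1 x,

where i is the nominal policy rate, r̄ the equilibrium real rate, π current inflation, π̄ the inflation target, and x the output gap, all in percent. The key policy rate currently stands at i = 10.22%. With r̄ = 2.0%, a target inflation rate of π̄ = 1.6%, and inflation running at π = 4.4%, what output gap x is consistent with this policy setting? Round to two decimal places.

2.42%

1 x = 10.22 − 2.0 − 4.4 − 0.5 × (4.4 − 1.6) = 2.42
x = 2.42 / 1 = 2.42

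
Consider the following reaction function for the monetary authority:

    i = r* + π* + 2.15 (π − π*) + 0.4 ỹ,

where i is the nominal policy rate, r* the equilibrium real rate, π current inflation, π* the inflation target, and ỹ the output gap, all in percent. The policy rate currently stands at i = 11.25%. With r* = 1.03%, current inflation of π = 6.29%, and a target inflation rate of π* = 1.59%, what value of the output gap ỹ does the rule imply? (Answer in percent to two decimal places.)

-3.69%

0.4 ỹ = 11.25 − 1.03 − 1.59 − 2.15 × (6.29 − 1.59) = -1.475
ỹ = -1.475 / 0.4 = -3.69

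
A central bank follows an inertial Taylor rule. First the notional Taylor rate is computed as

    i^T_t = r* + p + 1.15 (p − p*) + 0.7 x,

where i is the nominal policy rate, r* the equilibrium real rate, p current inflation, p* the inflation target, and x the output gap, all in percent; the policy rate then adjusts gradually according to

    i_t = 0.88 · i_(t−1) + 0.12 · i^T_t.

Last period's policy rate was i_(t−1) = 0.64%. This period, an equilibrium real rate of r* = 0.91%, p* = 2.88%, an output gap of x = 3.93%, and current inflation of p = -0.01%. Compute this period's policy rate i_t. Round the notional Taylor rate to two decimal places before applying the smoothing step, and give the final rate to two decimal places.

i^T_t = 0.91 + (-0.01) + 1.15 × (-0.01 − 2.88) + 0.7 × 3.93
   = 0.91 − 0.01 − 3.3235 + 2.751 = 0.33
i_t = 0.88 × 0.64 + 0.12 × 0.33 = 0.5632 + 0.0396 = 0.60

0.60%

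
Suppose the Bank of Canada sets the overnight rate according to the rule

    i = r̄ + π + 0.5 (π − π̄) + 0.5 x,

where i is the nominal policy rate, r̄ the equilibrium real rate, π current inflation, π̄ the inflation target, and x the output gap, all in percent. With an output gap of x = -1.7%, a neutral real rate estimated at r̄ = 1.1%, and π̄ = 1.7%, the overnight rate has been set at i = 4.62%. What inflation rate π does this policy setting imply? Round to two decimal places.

3.48%

Collecting π: i = r̄ + (1 + 0.5) π − 0.5 π̄ + 0.5 x
1.5 π = 4.62 − 1.1 + 0.5 × 1.7 − 0.5 × (-1.7) = 5.22
π = 5.22 / 1.5 = 3.48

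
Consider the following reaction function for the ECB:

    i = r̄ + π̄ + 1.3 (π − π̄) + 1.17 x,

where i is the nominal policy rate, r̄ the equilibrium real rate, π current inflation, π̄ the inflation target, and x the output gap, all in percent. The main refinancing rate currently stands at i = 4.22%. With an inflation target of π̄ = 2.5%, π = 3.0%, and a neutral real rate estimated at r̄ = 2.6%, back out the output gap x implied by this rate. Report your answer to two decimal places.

1.17 x = 4.22 − 2.6 − 2.5 − 1.3 × (3.0 − 2.5) = -1.53
x = -1.53 / 1.17 = -1.31

-1.31%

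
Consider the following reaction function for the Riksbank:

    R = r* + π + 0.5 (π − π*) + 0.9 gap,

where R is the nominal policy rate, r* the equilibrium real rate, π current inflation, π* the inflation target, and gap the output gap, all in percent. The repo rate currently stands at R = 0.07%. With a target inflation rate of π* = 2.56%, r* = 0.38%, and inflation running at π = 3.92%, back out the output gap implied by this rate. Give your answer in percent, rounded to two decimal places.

0.9 gap = 0.07 − 0.38 − 3.92 − 0.5 × (3.92 − 2.56) = -4.91
gap = -4.91 / 0.9 = -5.46

-5.46%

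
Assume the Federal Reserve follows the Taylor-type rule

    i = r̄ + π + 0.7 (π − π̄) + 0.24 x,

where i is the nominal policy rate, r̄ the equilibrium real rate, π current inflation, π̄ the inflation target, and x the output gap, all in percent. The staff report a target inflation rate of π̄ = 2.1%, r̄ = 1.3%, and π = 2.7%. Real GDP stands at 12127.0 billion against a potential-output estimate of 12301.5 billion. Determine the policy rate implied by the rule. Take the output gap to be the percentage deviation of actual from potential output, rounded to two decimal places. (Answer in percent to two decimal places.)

4.08%

Output gap = 100 × (12127.0 − 12301.5) / 12301.5 = -1.42%.
i = 1.30 + 2.70 + 0.7 × (2.70 − 2.10) + 0.24 × (-1.42)
   = 1.30 + 2.7 + 0.42 − 0.3408 = 4.08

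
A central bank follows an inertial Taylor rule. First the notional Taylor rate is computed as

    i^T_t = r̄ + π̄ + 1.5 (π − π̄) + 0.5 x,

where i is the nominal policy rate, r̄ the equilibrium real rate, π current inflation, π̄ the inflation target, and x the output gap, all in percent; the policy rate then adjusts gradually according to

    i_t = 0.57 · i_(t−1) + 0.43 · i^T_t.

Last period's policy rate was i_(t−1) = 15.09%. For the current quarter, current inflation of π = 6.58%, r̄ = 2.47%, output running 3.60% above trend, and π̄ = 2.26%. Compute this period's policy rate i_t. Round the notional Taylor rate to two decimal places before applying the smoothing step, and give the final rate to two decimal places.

14.20%

Output 3.60% above potential → x = 3.60.
i^T_t = 2.47 + 2.26 + 1.5 × (6.58 − 2.26) + 0.5 × 3.60
   = 2.47 + 2.26 + 6.48 + 1.8 = 13.01
i_t = 0.57 × 15.09 + 0.43 × 13.01 = 8.6013 + 5.5943 = 14.20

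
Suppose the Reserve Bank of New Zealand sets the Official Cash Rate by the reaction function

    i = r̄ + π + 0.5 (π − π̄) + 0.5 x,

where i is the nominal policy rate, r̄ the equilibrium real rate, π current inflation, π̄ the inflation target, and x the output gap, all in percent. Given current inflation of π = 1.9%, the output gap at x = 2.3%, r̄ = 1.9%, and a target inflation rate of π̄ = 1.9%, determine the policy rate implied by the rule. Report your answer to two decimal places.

i = 1.9 + 1.9 + 0.5 × (1.9 − 1.9) + 0.5 × 2.3
   = 1.9 + 1.9 + 0 + 1.15 = 4.95

4.95%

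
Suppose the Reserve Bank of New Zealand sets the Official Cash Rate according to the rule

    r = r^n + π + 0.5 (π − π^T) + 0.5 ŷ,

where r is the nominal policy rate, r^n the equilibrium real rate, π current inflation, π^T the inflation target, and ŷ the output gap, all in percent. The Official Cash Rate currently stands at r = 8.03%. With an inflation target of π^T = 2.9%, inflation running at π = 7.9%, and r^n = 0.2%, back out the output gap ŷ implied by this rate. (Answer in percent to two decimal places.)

-5.14%

0.5 ŷ = 8.03 − 0.2 − 7.9 − 0.5 × (7.9 − 2.9) = -2.57
ŷ = -2.57 / 0.5 = -5.14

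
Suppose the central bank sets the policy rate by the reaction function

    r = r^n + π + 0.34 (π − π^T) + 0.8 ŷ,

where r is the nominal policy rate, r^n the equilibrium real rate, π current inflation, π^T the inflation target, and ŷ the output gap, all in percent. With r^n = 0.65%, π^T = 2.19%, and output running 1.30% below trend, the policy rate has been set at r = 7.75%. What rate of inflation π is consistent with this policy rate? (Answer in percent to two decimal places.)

Output 1.30% below potential → ŷ = -1.30.
Collecting π: r = r^n + (1 + 0.34) π − 0.34 π^T + 0.8 ŷ
1.34 π = 7.75 − 0.65 + 0.34 × 2.19 − 0.8 × (-1.30) = 8.8846
π = 8.8846 / 1.34 = 6.63

6.63%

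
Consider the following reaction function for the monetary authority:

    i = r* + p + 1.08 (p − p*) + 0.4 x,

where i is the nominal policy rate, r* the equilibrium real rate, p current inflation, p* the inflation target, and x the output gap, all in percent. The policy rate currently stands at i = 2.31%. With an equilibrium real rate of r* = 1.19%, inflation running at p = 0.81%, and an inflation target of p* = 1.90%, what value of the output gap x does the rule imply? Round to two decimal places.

3.72%

0.4 x = 2.31 − 1.19 − 0.81 − 1.08 × (0.81 − 1.90) = 1.4872
x = 1.4872 / 0.4 = 3.72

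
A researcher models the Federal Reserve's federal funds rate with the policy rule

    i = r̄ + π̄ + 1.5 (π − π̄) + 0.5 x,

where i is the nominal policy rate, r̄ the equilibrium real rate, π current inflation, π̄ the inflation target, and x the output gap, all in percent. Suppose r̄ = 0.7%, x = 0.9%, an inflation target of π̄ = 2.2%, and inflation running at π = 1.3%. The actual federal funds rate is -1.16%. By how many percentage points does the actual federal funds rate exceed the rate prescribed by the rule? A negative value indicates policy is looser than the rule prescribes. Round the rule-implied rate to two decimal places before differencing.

i = 0.7 + 2.2 + 1.5 × (1.3 − 2.2) + 0.5 × 0.9
   = 0.7 + 2.2 − 1.35 + 0.45 = 2.00
Deviation = -1.16 − 2.00 = -3.16 pp.

-3.16 pp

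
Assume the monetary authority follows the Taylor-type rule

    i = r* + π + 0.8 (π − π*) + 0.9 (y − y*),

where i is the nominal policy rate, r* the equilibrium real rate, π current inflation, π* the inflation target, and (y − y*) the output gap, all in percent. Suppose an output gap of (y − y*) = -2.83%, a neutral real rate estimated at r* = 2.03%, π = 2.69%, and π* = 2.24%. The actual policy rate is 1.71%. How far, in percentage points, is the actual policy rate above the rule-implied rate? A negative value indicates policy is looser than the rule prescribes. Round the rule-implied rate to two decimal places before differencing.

-0.82 pp

i = 2.03 + 2.69 + 0.8 × (2.69 − 2.24) + 0.9 × (-2.83)
   = 2.03 + 2.69 + 0.36 − 2.547 = 2.53
Deviation = 1.71 − 2.53 = -0.82 pp.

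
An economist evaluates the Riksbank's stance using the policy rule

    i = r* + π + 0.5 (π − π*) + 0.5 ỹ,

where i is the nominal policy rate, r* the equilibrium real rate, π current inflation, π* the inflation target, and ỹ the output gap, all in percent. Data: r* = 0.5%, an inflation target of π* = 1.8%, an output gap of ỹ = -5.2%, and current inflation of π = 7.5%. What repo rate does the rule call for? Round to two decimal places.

8.25%

i = 0.5 + 7.5 + 0.5 × (7.5 − 1.8) + 0.5 × (-5.2)
   = 0.5 + 7.5 + 2.85 − 2.6 = 8.25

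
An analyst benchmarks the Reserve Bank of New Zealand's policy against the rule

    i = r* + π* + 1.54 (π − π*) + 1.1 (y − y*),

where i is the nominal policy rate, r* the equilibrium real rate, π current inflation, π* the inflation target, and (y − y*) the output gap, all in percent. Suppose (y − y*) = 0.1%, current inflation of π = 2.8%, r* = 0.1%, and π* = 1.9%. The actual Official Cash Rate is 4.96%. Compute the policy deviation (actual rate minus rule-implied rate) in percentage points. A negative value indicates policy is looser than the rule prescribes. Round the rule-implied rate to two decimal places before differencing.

i = 0.1 + 1.9 + 1.54 × (2.8 − 1.9) + 1.1 × 0.1
   = 0.1 + 1.9 + 1.386 + 0.11 = 3.50
Deviation = 4.96 − 3.50 = 1.46 pp.

1.46 pp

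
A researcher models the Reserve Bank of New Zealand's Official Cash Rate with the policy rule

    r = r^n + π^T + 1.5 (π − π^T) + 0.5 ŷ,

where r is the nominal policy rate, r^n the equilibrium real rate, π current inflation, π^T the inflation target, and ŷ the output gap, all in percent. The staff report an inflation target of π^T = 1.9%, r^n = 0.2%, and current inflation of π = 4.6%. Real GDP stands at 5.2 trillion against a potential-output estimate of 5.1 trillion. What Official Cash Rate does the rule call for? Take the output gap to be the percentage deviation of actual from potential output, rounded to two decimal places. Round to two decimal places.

Output gap = 100 × (5.2 − 5.1) / 5.1 = 1.96%.
r = 0.20 + 1.90 + 1.5 × (4.60 − 1.90) + 0.5 × 1.96
   = 0.20 + 1.9 + 4.05 + 0.98 = 7.13

7.13%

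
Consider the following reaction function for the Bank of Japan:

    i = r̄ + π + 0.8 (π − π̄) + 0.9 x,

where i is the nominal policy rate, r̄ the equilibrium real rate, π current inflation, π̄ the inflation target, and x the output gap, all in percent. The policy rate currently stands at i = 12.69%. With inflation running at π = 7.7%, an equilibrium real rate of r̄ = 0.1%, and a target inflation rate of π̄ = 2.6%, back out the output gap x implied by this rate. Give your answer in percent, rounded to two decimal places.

0.90%

0.9 x = 12.69 − 0.1 − 7.7 − 0.8 × (7.7 − 2.6) = 0.81
x = 0.81 / 0.9 = 0.90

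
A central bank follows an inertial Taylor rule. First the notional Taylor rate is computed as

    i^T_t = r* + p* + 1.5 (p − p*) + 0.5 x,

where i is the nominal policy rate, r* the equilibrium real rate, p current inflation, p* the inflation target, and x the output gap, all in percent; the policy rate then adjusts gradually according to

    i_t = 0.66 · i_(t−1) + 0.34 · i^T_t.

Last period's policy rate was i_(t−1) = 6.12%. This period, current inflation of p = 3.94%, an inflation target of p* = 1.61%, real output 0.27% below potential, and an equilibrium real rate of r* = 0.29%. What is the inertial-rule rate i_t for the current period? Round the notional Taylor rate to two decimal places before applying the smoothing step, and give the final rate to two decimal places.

Output 0.27% below potential → x = -0.27.
i^T_t = 0.29 + 1.61 + 1.5 × (3.94 − 1.61) + 0.5 × (-0.27)
   = 0.29 + 1.61 + 3.495 − 0.135 = 5.26
i_t = 0.66 × 6.12 + 0.34 × 5.26 = 4.0392 + 1.7884 = 5.83

5.83%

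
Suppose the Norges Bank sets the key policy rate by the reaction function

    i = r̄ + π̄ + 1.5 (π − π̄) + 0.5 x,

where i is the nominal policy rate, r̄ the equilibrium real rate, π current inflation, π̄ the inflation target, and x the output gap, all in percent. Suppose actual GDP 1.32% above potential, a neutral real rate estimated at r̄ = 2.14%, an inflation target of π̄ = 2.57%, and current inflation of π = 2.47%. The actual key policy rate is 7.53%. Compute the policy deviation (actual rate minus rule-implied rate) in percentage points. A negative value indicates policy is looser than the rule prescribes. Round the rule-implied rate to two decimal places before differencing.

2.31 pp

Output 1.32% above potential → x = 1.32.
i = 2.14 + 2.57 + 1.5 × (2.47 − 2.57) + 0.5 × 1.32
   = 2.14 + 2.57 − 0.15 + 0.66 = 5.22
Deviation = 7.53 − 5.22 = 2.31 pp.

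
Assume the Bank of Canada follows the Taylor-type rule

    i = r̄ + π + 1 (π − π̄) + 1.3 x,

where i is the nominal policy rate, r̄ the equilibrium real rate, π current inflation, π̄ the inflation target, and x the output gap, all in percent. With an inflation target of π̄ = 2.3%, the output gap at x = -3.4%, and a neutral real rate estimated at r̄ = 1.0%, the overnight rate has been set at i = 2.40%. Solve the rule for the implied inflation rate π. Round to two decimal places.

Collecting π: i = r̄ + (1 + 1) π − 1 π̄ + 1.3 x
2 π = 2.40 − 1.0 + 1 × 2.3 − 1.3 × (-3.4) = 8.12
π = 8.12 / 2 = 4.06

4.06%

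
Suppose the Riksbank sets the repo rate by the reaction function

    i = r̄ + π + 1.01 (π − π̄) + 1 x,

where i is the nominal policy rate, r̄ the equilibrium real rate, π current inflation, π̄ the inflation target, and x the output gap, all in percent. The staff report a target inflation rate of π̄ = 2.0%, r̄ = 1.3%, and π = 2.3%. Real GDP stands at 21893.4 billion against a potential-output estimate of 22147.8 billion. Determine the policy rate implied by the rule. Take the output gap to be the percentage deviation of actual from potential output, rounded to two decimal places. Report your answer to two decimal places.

Output gap = 100 × (21893.4 − 22147.8) / 22147.8 = -1.15%.
i = 1.30 + 2.30 + 1.01 × (2.30 − 2.00) + 1 × (-1.15)
   = 1.30 + 2.3 + 0.303 − 1.15 = 2.75

2.75%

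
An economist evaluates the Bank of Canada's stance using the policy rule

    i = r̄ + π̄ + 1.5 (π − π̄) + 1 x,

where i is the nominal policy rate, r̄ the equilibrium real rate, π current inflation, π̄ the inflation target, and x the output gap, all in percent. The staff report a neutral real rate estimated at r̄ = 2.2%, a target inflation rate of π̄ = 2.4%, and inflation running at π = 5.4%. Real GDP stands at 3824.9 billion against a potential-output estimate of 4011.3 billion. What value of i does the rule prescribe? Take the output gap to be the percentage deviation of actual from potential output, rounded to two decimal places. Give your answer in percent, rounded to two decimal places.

Output gap = 100 × (3824.9 − 4011.3) / 4011.3 = -4.65%.
i = 2.20 + 2.40 + 1.5 × (5.40 − 2.40) + 1 × (-4.65)
   = 2.20 + 2.4 + 4.5 − 4.65 = 4.45

4.45%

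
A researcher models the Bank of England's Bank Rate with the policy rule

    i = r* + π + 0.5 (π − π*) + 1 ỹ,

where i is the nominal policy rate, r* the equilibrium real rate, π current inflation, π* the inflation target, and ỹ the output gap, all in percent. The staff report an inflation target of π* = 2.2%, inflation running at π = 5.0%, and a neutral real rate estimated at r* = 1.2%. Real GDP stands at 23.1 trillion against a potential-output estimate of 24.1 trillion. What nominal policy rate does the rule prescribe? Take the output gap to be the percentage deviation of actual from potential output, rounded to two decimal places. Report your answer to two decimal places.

3.45%

Output gap = 100 × (23.1 − 24.1) / 24.1 = -4.15%.
i = 1.20 + 5.00 + 0.5 × (5.00 − 2.20) + 1 × (-4.15)
   = 1.20 + 5 + 1.4 − 4.15 = 3.45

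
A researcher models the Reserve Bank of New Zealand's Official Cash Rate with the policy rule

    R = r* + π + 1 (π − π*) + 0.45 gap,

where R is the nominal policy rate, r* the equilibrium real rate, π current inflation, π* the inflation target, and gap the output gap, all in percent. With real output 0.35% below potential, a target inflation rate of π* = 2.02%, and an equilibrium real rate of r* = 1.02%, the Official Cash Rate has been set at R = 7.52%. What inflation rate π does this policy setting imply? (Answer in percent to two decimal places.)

4.34%

Output 0.35% below potential → gap = -0.35.
Collecting π: R = r* + (1 + 1) π − 1 π* + 0.45 gap
2 π = 7.52 − 1.02 + 1 × 2.02 − 0.45 × (-0.35) = 8.6775
π = 8.6775 / 2 = 4.34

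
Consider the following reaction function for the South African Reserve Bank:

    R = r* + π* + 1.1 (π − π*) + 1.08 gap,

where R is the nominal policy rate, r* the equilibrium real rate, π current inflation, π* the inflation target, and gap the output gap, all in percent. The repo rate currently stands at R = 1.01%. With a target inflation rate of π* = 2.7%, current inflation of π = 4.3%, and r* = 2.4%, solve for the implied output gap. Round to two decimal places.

1.08 gap = 1.01 − 2.4 − 2.7 − 1.1 × (4.3 − 2.7) = -5.85
gap = -5.85 / 1.08 = -5.42

-5.42%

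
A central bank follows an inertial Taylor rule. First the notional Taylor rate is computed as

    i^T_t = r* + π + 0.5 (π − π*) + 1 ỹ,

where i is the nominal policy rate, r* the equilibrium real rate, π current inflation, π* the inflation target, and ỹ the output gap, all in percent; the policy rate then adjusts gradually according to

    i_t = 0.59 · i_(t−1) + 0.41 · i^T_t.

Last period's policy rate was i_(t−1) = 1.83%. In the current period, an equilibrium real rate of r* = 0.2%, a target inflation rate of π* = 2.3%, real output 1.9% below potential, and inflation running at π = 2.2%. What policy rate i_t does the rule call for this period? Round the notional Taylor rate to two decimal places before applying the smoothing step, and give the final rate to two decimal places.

1.26%

Output 1.9% below potential → ỹ = -1.9.
i^T_t = 0.2 + 2.2 + 0.5 × (2.2 − 2.3) + 1 × (-1.9)
   = 0.2 + 2.2 − 0.05 − 1.9 = 0.45
i_t = 0.59 × 1.83 + 0.41 × 0.45 = 1.0797 + 0.1845 = 1.26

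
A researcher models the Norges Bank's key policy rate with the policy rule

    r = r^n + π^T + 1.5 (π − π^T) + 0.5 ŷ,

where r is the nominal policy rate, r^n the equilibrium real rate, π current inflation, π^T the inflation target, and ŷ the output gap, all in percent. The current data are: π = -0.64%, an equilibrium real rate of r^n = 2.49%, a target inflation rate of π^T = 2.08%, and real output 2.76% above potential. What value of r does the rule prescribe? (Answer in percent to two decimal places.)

Output 2.76% above potential → ŷ = 2.76.
r = 2.49 + 2.08 + 1.5 × (-0.64 − 2.08) + 0.5 × 2.76
   = 2.49 + 2.08 − 4.08 + 1.38 = 1.87

1.87%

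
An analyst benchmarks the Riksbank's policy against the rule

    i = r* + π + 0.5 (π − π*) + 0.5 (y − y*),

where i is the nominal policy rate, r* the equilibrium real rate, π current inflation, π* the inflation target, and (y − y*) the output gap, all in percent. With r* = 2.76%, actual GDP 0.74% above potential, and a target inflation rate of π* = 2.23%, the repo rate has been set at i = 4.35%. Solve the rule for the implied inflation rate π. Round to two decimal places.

Output 0.74% above potential → (y − y*) = 0.74.
Collecting π: i = r* + (1 + 0.5) π − 0.5 π* + 0.5 (y − y*)
1.5 π = 4.35 − 2.76 + 0.5 × 2.23 − 0.5 × 0.74 = 2.335
π = 2.335 / 1.5 = 1.56

1.56%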